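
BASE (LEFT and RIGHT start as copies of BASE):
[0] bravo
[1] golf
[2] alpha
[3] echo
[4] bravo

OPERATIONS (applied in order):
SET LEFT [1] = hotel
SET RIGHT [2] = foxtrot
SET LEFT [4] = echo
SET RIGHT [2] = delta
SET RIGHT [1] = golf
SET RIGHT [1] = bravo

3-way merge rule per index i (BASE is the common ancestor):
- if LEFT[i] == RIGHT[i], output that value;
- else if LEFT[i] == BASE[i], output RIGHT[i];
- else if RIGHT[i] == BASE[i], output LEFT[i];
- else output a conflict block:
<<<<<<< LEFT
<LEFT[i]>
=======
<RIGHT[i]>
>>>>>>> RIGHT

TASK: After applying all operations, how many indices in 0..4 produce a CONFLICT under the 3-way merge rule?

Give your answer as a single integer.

Final LEFT:  [bravo, hotel, alpha, echo, echo]
Final RIGHT: [bravo, bravo, delta, echo, bravo]
i=0: L=bravo R=bravo -> agree -> bravo
i=1: BASE=golf L=hotel R=bravo all differ -> CONFLICT
i=2: L=alpha=BASE, R=delta -> take RIGHT -> delta
i=3: L=echo R=echo -> agree -> echo
i=4: L=echo, R=bravo=BASE -> take LEFT -> echo
Conflict count: 1

Answer: 1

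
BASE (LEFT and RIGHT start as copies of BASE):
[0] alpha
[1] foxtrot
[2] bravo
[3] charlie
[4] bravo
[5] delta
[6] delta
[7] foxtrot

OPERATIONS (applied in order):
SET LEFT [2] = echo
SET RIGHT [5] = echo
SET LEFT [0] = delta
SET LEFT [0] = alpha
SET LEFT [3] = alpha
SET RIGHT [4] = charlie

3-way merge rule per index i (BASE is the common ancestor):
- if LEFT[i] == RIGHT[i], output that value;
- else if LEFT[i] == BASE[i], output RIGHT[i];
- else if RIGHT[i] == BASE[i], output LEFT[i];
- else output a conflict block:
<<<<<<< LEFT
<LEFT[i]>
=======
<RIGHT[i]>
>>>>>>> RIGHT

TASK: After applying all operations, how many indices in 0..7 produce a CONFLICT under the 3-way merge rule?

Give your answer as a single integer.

Answer: 0

Derivation:
Final LEFT:  [alpha, foxtrot, echo, alpha, bravo, delta, delta, foxtrot]
Final RIGHT: [alpha, foxtrot, bravo, charlie, charlie, echo, delta, foxtrot]
i=0: L=alpha R=alpha -> agree -> alpha
i=1: L=foxtrot R=foxtrot -> agree -> foxtrot
i=2: L=echo, R=bravo=BASE -> take LEFT -> echo
i=3: L=alpha, R=charlie=BASE -> take LEFT -> alpha
i=4: L=bravo=BASE, R=charlie -> take RIGHT -> charlie
i=5: L=delta=BASE, R=echo -> take RIGHT -> echo
i=6: L=delta R=delta -> agree -> delta
i=7: L=foxtrot R=foxtrot -> agree -> foxtrot
Conflict count: 0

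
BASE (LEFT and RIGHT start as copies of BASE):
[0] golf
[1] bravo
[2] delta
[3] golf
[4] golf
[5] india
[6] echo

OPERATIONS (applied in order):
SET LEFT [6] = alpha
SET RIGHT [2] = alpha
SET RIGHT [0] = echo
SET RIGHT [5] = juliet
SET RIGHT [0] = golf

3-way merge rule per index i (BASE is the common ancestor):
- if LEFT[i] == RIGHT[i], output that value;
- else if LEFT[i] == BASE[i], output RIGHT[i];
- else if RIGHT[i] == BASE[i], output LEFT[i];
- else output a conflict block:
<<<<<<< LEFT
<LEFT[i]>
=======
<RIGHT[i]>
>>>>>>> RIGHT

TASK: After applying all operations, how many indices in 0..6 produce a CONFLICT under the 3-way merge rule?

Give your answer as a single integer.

Answer: 0

Derivation:
Final LEFT:  [golf, bravo, delta, golf, golf, india, alpha]
Final RIGHT: [golf, bravo, alpha, golf, golf, juliet, echo]
i=0: L=golf R=golf -> agree -> golf
i=1: L=bravo R=bravo -> agree -> bravo
i=2: L=delta=BASE, R=alpha -> take RIGHT -> alpha
i=3: L=golf R=golf -> agree -> golf
i=4: L=golf R=golf -> agree -> golf
i=5: L=india=BASE, R=juliet -> take RIGHT -> juliet
i=6: L=alpha, R=echo=BASE -> take LEFT -> alpha
Conflict count: 0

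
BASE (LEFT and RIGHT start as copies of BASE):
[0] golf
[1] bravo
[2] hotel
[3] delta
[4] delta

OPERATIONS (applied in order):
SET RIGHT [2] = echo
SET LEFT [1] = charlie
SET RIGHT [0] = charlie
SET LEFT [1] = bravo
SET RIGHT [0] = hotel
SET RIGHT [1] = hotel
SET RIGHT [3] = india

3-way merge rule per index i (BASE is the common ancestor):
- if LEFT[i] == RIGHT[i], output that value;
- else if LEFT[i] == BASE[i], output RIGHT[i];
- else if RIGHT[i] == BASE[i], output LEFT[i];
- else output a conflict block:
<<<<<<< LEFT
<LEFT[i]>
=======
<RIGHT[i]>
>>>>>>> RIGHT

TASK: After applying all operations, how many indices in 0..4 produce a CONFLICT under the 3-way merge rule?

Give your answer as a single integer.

Final LEFT:  [golf, bravo, hotel, delta, delta]
Final RIGHT: [hotel, hotel, echo, india, delta]
i=0: L=golf=BASE, R=hotel -> take RIGHT -> hotel
i=1: L=bravo=BASE, R=hotel -> take RIGHT -> hotel
i=2: L=hotel=BASE, R=echo -> take RIGHT -> echo
i=3: L=delta=BASE, R=india -> take RIGHT -> india
i=4: L=delta R=delta -> agree -> delta
Conflict count: 0

Answer: 0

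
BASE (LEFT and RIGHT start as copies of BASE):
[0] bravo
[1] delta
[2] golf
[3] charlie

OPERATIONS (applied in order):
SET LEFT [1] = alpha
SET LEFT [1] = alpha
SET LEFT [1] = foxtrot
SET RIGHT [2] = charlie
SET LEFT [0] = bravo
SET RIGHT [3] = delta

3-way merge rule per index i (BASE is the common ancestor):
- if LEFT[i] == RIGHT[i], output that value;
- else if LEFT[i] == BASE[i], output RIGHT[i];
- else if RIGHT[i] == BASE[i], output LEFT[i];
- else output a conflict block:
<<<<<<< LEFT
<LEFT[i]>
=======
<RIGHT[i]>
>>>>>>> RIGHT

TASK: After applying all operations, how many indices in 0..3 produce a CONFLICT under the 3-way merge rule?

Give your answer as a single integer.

Final LEFT:  [bravo, foxtrot, golf, charlie]
Final RIGHT: [bravo, delta, charlie, delta]
i=0: L=bravo R=bravo -> agree -> bravo
i=1: L=foxtrot, R=delta=BASE -> take LEFT -> foxtrot
i=2: L=golf=BASE, R=charlie -> take RIGHT -> charlie
i=3: L=charlie=BASE, R=delta -> take RIGHT -> delta
Conflict count: 0

Answer: 0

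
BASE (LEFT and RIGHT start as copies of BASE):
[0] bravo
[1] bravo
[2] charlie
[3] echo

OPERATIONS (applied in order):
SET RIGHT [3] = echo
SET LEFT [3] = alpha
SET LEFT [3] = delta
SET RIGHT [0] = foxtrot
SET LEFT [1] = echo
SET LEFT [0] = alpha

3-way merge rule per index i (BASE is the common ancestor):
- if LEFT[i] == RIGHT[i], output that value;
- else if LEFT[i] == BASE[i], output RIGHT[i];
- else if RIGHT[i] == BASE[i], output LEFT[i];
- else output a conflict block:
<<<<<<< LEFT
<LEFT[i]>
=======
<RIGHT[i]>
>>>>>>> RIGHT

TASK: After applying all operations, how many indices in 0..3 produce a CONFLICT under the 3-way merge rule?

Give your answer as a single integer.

Final LEFT:  [alpha, echo, charlie, delta]
Final RIGHT: [foxtrot, bravo, charlie, echo]
i=0: BASE=bravo L=alpha R=foxtrot all differ -> CONFLICT
i=1: L=echo, R=bravo=BASE -> take LEFT -> echo
i=2: L=charlie R=charlie -> agree -> charlie
i=3: L=delta, R=echo=BASE -> take LEFT -> delta
Conflict count: 1

Answer: 1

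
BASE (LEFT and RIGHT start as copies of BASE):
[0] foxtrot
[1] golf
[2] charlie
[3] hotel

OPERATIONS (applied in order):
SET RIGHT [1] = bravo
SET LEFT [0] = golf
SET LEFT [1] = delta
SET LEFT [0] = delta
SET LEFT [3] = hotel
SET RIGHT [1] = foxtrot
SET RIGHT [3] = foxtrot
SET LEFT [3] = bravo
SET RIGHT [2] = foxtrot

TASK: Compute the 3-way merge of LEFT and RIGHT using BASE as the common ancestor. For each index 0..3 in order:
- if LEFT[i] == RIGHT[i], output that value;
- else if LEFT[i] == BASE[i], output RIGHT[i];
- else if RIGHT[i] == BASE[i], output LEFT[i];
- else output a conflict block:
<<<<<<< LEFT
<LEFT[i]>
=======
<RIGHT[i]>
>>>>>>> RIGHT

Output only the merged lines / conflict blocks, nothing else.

Answer: delta
<<<<<<< LEFT
delta
=======
foxtrot
>>>>>>> RIGHT
foxtrot
<<<<<<< LEFT
bravo
=======
foxtrot
>>>>>>> RIGHT

Derivation:
Final LEFT:  [delta, delta, charlie, bravo]
Final RIGHT: [foxtrot, foxtrot, foxtrot, foxtrot]
i=0: L=delta, R=foxtrot=BASE -> take LEFT -> delta
i=1: BASE=golf L=delta R=foxtrot all differ -> CONFLICT
i=2: L=charlie=BASE, R=foxtrot -> take RIGHT -> foxtrot
i=3: BASE=hotel L=bravo R=foxtrot all differ -> CONFLICT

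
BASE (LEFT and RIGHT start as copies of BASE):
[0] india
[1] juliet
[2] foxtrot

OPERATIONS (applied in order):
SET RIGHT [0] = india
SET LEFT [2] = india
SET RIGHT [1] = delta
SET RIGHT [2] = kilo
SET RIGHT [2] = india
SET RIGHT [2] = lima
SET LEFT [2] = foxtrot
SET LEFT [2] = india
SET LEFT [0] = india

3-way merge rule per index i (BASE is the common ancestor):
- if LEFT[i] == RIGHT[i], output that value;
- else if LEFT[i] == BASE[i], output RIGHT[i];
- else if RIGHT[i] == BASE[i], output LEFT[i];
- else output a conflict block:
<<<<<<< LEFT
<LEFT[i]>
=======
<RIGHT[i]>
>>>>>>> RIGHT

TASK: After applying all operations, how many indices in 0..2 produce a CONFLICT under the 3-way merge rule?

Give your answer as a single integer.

Answer: 1

Derivation:
Final LEFT:  [india, juliet, india]
Final RIGHT: [india, delta, lima]
i=0: L=india R=india -> agree -> india
i=1: L=juliet=BASE, R=delta -> take RIGHT -> delta
i=2: BASE=foxtrot L=india R=lima all differ -> CONFLICT
Conflict count: 1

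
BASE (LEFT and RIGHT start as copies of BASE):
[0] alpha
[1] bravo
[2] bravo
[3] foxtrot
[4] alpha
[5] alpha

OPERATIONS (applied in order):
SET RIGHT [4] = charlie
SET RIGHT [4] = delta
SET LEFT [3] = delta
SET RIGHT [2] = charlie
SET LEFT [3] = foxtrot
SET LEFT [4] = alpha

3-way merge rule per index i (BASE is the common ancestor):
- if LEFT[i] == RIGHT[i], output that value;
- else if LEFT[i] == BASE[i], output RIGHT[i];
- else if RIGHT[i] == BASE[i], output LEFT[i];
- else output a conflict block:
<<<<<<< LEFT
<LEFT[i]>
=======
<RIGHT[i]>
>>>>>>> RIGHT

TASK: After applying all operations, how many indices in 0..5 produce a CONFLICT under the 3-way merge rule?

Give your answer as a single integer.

Answer: 0

Derivation:
Final LEFT:  [alpha, bravo, bravo, foxtrot, alpha, alpha]
Final RIGHT: [alpha, bravo, charlie, foxtrot, delta, alpha]
i=0: L=alpha R=alpha -> agree -> alpha
i=1: L=bravo R=bravo -> agree -> bravo
i=2: L=bravo=BASE, R=charlie -> take RIGHT -> charlie
i=3: L=foxtrot R=foxtrot -> agree -> foxtrot
i=4: L=alpha=BASE, R=delta -> take RIGHT -> delta
i=5: L=alpha R=alpha -> agree -> alpha
Conflict count: 0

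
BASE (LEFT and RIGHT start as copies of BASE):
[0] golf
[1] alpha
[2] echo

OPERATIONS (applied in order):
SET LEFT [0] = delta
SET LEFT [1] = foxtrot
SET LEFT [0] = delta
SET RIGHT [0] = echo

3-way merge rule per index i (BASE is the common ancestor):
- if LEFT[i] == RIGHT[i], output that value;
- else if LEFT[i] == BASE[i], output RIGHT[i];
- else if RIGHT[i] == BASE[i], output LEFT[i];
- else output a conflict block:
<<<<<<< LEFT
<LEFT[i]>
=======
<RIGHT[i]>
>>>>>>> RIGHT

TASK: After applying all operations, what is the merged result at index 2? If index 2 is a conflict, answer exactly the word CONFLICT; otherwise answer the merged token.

Answer: echo

Derivation:
Final LEFT:  [delta, foxtrot, echo]
Final RIGHT: [echo, alpha, echo]
i=0: BASE=golf L=delta R=echo all differ -> CONFLICT
i=1: L=foxtrot, R=alpha=BASE -> take LEFT -> foxtrot
i=2: L=echo R=echo -> agree -> echo
Index 2 -> echo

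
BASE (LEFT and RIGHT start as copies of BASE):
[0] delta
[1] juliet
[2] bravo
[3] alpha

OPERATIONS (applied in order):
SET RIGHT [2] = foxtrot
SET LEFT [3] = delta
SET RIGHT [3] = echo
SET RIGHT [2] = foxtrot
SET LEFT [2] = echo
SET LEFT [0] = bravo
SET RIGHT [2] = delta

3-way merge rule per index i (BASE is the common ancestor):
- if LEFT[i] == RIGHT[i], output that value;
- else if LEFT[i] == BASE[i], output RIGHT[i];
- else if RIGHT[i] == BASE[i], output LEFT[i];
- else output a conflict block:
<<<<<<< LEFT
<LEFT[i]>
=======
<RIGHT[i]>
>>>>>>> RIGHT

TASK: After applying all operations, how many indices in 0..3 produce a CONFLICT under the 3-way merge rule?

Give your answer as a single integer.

Final LEFT:  [bravo, juliet, echo, delta]
Final RIGHT: [delta, juliet, delta, echo]
i=0: L=bravo, R=delta=BASE -> take LEFT -> bravo
i=1: L=juliet R=juliet -> agree -> juliet
i=2: BASE=bravo L=echo R=delta all differ -> CONFLICT
i=3: BASE=alpha L=delta R=echo all differ -> CONFLICT
Conflict count: 2

Answer: 2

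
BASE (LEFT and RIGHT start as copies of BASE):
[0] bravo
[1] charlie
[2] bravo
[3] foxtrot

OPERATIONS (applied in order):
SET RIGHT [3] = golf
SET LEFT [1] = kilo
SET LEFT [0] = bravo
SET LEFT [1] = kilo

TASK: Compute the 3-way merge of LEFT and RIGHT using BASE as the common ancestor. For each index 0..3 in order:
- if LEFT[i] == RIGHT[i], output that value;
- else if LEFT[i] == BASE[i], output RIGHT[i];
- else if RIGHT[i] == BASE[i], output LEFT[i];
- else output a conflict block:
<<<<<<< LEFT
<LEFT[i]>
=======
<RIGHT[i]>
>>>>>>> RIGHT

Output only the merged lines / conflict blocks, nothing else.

Answer: bravo
kilo
bravo
golf

Derivation:
Final LEFT:  [bravo, kilo, bravo, foxtrot]
Final RIGHT: [bravo, charlie, bravo, golf]
i=0: L=bravo R=bravo -> agree -> bravo
i=1: L=kilo, R=charlie=BASE -> take LEFT -> kilo
i=2: L=bravo R=bravo -> agree -> bravo
i=3: L=foxtrot=BASE, R=golf -> take RIGHT -> golf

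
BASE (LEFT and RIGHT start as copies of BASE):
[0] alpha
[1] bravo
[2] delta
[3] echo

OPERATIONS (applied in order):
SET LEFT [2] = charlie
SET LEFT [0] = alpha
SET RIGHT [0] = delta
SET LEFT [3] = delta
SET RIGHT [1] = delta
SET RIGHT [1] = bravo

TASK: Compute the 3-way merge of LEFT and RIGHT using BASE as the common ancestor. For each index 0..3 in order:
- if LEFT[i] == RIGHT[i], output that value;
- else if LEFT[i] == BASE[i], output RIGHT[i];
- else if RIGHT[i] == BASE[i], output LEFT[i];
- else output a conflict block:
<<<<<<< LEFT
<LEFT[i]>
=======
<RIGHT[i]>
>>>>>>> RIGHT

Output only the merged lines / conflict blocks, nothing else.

Final LEFT:  [alpha, bravo, charlie, delta]
Final RIGHT: [delta, bravo, delta, echo]
i=0: L=alpha=BASE, R=delta -> take RIGHT -> delta
i=1: L=bravo R=bravo -> agree -> bravo
i=2: L=charlie, R=delta=BASE -> take LEFT -> charlie
i=3: L=delta, R=echo=BASE -> take LEFT -> delta

Answer: delta
bravo
charlie
delta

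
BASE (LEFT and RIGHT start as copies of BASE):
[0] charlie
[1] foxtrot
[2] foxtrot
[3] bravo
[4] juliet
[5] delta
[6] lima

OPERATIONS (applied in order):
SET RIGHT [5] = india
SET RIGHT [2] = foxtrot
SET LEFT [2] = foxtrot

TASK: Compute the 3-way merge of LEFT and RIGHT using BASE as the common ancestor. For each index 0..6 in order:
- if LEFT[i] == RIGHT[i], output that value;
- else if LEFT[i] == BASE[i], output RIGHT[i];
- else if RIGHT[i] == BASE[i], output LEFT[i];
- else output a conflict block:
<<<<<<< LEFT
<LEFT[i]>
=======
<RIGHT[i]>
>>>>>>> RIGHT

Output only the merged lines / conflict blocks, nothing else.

Final LEFT:  [charlie, foxtrot, foxtrot, bravo, juliet, delta, lima]
Final RIGHT: [charlie, foxtrot, foxtrot, bravo, juliet, india, lima]
i=0: L=charlie R=charlie -> agree -> charlie
i=1: L=foxtrot R=foxtrot -> agree -> foxtrot
i=2: L=foxtrot R=foxtrot -> agree -> foxtrot
i=3: L=bravo R=bravo -> agree -> bravo
i=4: L=juliet R=juliet -> agree -> juliet
i=5: L=delta=BASE, R=india -> take RIGHT -> india
i=6: L=lima R=lima -> agree -> lima

Answer: charlie
foxtrot
foxtrot
bravo
juliet
india
lima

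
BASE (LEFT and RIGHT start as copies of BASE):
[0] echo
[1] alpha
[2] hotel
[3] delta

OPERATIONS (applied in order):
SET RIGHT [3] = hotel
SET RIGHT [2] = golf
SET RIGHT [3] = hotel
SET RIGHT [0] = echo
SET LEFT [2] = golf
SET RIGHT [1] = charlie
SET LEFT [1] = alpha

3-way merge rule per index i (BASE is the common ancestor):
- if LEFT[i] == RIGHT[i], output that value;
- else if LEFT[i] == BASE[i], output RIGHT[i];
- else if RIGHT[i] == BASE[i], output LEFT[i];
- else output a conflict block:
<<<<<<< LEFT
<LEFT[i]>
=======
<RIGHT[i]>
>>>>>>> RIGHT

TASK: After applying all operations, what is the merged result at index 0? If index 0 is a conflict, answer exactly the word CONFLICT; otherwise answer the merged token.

Answer: echo

Derivation:
Final LEFT:  [echo, alpha, golf, delta]
Final RIGHT: [echo, charlie, golf, hotel]
i=0: L=echo R=echo -> agree -> echo
i=1: L=alpha=BASE, R=charlie -> take RIGHT -> charlie
i=2: L=golf R=golf -> agree -> golf
i=3: L=delta=BASE, R=hotel -> take RIGHT -> hotel
Index 0 -> echo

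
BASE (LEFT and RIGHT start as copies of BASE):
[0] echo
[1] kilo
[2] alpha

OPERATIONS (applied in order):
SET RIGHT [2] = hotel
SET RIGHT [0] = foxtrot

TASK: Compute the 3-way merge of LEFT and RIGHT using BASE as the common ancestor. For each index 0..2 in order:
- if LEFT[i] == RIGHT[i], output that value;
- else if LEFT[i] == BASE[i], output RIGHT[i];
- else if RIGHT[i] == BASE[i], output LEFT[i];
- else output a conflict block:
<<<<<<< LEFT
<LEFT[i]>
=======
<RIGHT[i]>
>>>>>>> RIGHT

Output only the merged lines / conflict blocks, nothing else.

Final LEFT:  [echo, kilo, alpha]
Final RIGHT: [foxtrot, kilo, hotel]
i=0: L=echo=BASE, R=foxtrot -> take RIGHT -> foxtrot
i=1: L=kilo R=kilo -> agree -> kilo
i=2: L=alpha=BASE, R=hotel -> take RIGHT -> hotel

Answer: foxtrot
kilo
hotel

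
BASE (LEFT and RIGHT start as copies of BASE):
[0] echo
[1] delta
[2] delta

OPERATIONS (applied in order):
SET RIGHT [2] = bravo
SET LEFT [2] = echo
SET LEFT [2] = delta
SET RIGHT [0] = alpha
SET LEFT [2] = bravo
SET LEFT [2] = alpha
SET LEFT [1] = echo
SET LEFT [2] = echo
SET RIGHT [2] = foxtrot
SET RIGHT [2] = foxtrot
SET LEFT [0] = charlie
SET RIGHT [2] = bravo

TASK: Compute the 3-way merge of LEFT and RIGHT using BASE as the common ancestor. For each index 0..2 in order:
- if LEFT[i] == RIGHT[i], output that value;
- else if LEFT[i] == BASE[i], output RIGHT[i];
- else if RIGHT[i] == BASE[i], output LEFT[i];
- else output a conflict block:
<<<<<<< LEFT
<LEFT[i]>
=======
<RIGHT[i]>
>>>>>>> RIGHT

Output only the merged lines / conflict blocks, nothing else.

Answer: <<<<<<< LEFT
charlie
=======
alpha
>>>>>>> RIGHT
echo
<<<<<<< LEFT
echo
=======
bravo
>>>>>>> RIGHT

Derivation:
Final LEFT:  [charlie, echo, echo]
Final RIGHT: [alpha, delta, bravo]
i=0: BASE=echo L=charlie R=alpha all differ -> CONFLICT
i=1: L=echo, R=delta=BASE -> take LEFT -> echo
i=2: BASE=delta L=echo R=bravo all differ -> CONFLICT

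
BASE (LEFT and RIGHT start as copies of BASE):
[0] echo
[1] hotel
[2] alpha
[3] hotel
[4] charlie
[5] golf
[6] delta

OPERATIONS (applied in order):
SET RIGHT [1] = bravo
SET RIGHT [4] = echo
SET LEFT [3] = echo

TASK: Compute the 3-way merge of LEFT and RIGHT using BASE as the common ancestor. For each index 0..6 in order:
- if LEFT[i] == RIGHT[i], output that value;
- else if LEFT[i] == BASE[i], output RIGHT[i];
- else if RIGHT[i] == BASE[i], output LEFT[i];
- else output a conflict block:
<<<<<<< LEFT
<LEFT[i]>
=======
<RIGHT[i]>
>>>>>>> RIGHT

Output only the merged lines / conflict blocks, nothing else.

Final LEFT:  [echo, hotel, alpha, echo, charlie, golf, delta]
Final RIGHT: [echo, bravo, alpha, hotel, echo, golf, delta]
i=0: L=echo R=echo -> agree -> echo
i=1: L=hotel=BASE, R=bravo -> take RIGHT -> bravo
i=2: L=alpha R=alpha -> agree -> alpha
i=3: L=echo, R=hotel=BASE -> take LEFT -> echo
i=4: L=charlie=BASE, R=echo -> take RIGHT -> echo
i=5: L=golf R=golf -> agree -> golf
i=6: L=delta R=delta -> agree -> delta

Answer: echo
bravo
alpha
echo
echo
golf
delta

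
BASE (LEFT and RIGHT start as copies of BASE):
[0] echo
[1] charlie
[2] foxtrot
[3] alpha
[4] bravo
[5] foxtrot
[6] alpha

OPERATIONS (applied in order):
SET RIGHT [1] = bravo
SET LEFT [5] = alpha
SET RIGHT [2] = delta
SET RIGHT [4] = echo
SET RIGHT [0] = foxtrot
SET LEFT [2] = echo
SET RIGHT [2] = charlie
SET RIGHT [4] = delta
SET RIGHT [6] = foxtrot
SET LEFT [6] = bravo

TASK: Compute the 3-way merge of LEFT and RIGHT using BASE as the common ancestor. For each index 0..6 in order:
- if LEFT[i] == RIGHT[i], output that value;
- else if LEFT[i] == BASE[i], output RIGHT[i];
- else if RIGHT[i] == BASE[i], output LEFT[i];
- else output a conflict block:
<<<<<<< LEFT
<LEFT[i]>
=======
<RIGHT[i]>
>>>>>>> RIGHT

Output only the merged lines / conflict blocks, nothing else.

Final LEFT:  [echo, charlie, echo, alpha, bravo, alpha, bravo]
Final RIGHT: [foxtrot, bravo, charlie, alpha, delta, foxtrot, foxtrot]
i=0: L=echo=BASE, R=foxtrot -> take RIGHT -> foxtrot
i=1: L=charlie=BASE, R=bravo -> take RIGHT -> bravo
i=2: BASE=foxtrot L=echo R=charlie all differ -> CONFLICT
i=3: L=alpha R=alpha -> agree -> alpha
i=4: L=bravo=BASE, R=delta -> take RIGHT -> delta
i=5: L=alpha, R=foxtrot=BASE -> take LEFT -> alpha
i=6: BASE=alpha L=bravo R=foxtrot all differ -> CONFLICT

Answer: foxtrot
bravo
<<<<<<< LEFT
echo
=======
charlie
>>>>>>> RIGHT
alpha
delta
alpha
<<<<<<< LEFT
bravo
=======
foxtrot
>>>>>>> RIGHT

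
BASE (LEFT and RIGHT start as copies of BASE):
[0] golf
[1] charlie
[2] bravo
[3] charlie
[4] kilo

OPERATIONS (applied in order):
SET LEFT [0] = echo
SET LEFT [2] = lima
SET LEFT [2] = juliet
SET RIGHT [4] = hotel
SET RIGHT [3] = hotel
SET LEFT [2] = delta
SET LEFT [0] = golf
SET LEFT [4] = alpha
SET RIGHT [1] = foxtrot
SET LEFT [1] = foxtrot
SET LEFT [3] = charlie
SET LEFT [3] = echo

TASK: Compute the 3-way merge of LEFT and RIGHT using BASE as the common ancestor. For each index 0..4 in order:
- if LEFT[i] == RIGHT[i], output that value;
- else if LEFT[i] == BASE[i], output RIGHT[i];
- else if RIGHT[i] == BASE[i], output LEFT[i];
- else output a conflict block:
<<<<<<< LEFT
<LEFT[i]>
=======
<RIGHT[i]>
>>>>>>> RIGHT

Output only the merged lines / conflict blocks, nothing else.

Final LEFT:  [golf, foxtrot, delta, echo, alpha]
Final RIGHT: [golf, foxtrot, bravo, hotel, hotel]
i=0: L=golf R=golf -> agree -> golf
i=1: L=foxtrot R=foxtrot -> agree -> foxtrot
i=2: L=delta, R=bravo=BASE -> take LEFT -> delta
i=3: BASE=charlie L=echo R=hotel all differ -> CONFLICT
i=4: BASE=kilo L=alpha R=hotel all differ -> CONFLICT

Answer: golf
foxtrot
delta
<<<<<<< LEFT
echo
=======
hotel
>>>>>>> RIGHT
<<<<<<< LEFT
alpha
=======
hotel
>>>>>>> RIGHT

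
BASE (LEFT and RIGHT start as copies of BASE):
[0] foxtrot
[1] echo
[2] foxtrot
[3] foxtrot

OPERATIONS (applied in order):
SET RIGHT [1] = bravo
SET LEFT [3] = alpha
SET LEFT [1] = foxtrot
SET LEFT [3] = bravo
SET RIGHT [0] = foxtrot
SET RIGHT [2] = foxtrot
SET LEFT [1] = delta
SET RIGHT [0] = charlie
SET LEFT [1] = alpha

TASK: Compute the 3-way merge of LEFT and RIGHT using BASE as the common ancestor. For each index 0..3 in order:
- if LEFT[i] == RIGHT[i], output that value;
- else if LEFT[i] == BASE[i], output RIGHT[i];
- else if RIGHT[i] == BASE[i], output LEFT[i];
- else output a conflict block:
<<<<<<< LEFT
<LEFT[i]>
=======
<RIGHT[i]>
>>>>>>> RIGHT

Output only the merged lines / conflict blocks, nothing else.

Final LEFT:  [foxtrot, alpha, foxtrot, bravo]
Final RIGHT: [charlie, bravo, foxtrot, foxtrot]
i=0: L=foxtrot=BASE, R=charlie -> take RIGHT -> charlie
i=1: BASE=echo L=alpha R=bravo all differ -> CONFLICT
i=2: L=foxtrot R=foxtrot -> agree -> foxtrot
i=3: L=bravo, R=foxtrot=BASE -> take LEFT -> bravo

Answer: charlie
<<<<<<< LEFT
alpha
=======
bravo
>>>>>>> RIGHT
foxtrot
bravo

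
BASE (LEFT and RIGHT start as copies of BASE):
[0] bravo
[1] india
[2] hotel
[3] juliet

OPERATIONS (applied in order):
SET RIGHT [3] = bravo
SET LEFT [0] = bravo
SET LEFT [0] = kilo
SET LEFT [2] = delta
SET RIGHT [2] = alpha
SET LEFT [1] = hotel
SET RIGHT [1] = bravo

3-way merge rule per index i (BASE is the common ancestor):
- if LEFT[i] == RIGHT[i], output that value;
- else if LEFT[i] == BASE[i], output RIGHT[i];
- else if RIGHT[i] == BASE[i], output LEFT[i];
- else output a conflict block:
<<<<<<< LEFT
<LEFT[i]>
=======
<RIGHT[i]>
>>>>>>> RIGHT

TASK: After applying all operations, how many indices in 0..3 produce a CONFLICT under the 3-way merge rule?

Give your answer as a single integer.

Answer: 2

Derivation:
Final LEFT:  [kilo, hotel, delta, juliet]
Final RIGHT: [bravo, bravo, alpha, bravo]
i=0: L=kilo, R=bravo=BASE -> take LEFT -> kilo
i=1: BASE=india L=hotel R=bravo all differ -> CONFLICT
i=2: BASE=hotel L=delta R=alpha all differ -> CONFLICT
i=3: L=juliet=BASE, R=bravo -> take RIGHT -> bravo
Conflict count: 2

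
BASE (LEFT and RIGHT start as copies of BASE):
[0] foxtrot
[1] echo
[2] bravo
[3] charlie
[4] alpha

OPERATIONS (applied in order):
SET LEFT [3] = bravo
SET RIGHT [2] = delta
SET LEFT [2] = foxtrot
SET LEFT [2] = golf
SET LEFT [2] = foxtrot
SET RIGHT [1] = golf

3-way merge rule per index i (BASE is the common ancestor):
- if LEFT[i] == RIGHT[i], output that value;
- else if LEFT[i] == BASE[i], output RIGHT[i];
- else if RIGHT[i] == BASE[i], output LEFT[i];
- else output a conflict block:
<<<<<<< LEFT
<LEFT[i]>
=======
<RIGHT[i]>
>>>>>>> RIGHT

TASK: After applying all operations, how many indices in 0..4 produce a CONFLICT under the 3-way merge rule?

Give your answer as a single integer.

Answer: 1

Derivation:
Final LEFT:  [foxtrot, echo, foxtrot, bravo, alpha]
Final RIGHT: [foxtrot, golf, delta, charlie, alpha]
i=0: L=foxtrot R=foxtrot -> agree -> foxtrot
i=1: L=echo=BASE, R=golf -> take RIGHT -> golf
i=2: BASE=bravo L=foxtrot R=delta all differ -> CONFLICT
i=3: L=bravo, R=charlie=BASE -> take LEFT -> bravo
i=4: L=alpha R=alpha -> agree -> alpha
Conflict count: 1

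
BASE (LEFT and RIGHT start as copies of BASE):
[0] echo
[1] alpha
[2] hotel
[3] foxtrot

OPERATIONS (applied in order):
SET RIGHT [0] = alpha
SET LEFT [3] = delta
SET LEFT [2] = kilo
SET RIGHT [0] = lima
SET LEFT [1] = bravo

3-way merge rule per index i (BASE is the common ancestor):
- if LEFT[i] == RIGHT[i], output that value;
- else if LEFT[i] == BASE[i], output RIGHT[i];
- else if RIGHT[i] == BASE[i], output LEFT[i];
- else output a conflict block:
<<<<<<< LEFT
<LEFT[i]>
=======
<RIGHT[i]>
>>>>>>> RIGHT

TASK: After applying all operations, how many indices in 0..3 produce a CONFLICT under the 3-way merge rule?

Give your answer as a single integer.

Answer: 0

Derivation:
Final LEFT:  [echo, bravo, kilo, delta]
Final RIGHT: [lima, alpha, hotel, foxtrot]
i=0: L=echo=BASE, R=lima -> take RIGHT -> lima
i=1: L=bravo, R=alpha=BASE -> take LEFT -> bravo
i=2: L=kilo, R=hotel=BASE -> take LEFT -> kilo
i=3: L=delta, R=foxtrot=BASE -> take LEFT -> delta
Conflict count: 0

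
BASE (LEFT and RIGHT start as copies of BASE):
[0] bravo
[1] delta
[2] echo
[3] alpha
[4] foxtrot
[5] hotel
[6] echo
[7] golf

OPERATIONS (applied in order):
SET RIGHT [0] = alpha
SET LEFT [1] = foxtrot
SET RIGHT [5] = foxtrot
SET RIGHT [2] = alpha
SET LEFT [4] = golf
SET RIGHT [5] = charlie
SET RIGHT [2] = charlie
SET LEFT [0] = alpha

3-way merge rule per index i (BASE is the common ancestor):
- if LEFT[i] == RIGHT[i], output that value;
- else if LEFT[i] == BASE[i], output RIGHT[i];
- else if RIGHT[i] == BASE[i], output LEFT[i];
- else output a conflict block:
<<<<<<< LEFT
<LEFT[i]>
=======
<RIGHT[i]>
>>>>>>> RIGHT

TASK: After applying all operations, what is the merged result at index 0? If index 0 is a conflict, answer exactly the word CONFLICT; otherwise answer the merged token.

Answer: alpha

Derivation:
Final LEFT:  [alpha, foxtrot, echo, alpha, golf, hotel, echo, golf]
Final RIGHT: [alpha, delta, charlie, alpha, foxtrot, charlie, echo, golf]
i=0: L=alpha R=alpha -> agree -> alpha
i=1: L=foxtrot, R=delta=BASE -> take LEFT -> foxtrot
i=2: L=echo=BASE, R=charlie -> take RIGHT -> charlie
i=3: L=alpha R=alpha -> agree -> alpha
i=4: L=golf, R=foxtrot=BASE -> take LEFT -> golf
i=5: L=hotel=BASE, R=charlie -> take RIGHT -> charlie
i=6: L=echo R=echo -> agree -> echo
i=7: L=golf R=golf -> agree -> golf
Index 0 -> alpha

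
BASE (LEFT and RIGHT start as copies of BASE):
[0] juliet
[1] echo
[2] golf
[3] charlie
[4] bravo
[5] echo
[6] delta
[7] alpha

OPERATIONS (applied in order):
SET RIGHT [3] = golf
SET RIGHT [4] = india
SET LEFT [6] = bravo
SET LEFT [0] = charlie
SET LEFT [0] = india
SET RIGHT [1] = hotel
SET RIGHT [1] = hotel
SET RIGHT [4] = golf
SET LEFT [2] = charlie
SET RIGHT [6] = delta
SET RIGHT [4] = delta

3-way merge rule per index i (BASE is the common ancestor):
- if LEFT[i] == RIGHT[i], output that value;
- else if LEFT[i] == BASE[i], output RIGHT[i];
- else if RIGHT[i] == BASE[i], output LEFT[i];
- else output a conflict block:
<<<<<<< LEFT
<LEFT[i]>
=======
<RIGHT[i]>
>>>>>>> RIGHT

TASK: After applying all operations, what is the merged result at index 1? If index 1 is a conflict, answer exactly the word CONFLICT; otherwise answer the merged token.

Answer: hotel

Derivation:
Final LEFT:  [india, echo, charlie, charlie, bravo, echo, bravo, alpha]
Final RIGHT: [juliet, hotel, golf, golf, delta, echo, delta, alpha]
i=0: L=india, R=juliet=BASE -> take LEFT -> india
i=1: L=echo=BASE, R=hotel -> take RIGHT -> hotel
i=2: L=charlie, R=golf=BASE -> take LEFT -> charlie
i=3: L=charlie=BASE, R=golf -> take RIGHT -> golf
i=4: L=bravo=BASE, R=delta -> take RIGHT -> delta
i=5: L=echo R=echo -> agree -> echo
i=6: L=bravo, R=delta=BASE -> take LEFT -> bravo
i=7: L=alpha R=alpha -> agree -> alpha
Index 1 -> hotel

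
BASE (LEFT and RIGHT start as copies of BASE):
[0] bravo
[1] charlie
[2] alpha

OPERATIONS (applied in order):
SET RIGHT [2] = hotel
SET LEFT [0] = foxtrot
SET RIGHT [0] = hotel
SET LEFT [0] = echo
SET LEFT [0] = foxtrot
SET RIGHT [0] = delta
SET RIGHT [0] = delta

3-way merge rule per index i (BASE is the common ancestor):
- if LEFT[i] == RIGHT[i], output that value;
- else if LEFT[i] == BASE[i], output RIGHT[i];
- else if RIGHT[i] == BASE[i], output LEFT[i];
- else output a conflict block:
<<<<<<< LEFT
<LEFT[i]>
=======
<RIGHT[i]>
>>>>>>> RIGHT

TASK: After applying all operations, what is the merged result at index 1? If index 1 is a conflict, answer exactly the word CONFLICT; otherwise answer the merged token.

Final LEFT:  [foxtrot, charlie, alpha]
Final RIGHT: [delta, charlie, hotel]
i=0: BASE=bravo L=foxtrot R=delta all differ -> CONFLICT
i=1: L=charlie R=charlie -> agree -> charlie
i=2: L=alpha=BASE, R=hotel -> take RIGHT -> hotel
Index 1 -> charlie

Answer: charlie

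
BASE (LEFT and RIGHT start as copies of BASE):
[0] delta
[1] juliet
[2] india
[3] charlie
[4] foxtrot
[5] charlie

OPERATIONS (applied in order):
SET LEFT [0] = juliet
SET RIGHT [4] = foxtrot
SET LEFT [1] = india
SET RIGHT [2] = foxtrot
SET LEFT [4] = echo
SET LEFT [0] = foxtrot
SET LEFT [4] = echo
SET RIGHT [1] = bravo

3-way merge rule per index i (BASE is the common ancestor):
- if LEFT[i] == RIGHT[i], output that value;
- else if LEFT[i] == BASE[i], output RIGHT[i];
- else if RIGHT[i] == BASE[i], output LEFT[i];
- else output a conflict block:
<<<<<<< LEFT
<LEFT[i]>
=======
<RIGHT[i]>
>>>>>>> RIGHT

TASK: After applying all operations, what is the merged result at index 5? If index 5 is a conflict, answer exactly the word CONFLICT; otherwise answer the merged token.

Answer: charlie

Derivation:
Final LEFT:  [foxtrot, india, india, charlie, echo, charlie]
Final RIGHT: [delta, bravo, foxtrot, charlie, foxtrot, charlie]
i=0: L=foxtrot, R=delta=BASE -> take LEFT -> foxtrot
i=1: BASE=juliet L=india R=bravo all differ -> CONFLICT
i=2: L=india=BASE, R=foxtrot -> take RIGHT -> foxtrot
i=3: L=charlie R=charlie -> agree -> charlie
i=4: L=echo, R=foxtrot=BASE -> take LEFT -> echo
i=5: L=charlie R=charlie -> agree -> charlie
Index 5 -> charlie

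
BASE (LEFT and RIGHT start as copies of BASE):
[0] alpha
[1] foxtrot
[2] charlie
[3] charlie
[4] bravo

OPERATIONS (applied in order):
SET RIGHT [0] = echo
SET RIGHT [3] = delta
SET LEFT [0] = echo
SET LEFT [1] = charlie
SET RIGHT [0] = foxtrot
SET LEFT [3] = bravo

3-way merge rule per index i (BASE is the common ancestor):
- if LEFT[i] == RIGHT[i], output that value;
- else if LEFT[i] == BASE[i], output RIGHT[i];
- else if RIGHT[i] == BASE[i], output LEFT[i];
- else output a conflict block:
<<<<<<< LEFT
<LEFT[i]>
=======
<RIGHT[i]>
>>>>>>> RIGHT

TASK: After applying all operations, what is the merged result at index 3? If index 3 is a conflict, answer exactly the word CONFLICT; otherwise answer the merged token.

Answer: CONFLICT

Derivation:
Final LEFT:  [echo, charlie, charlie, bravo, bravo]
Final RIGHT: [foxtrot, foxtrot, charlie, delta, bravo]
i=0: BASE=alpha L=echo R=foxtrot all differ -> CONFLICT
i=1: L=charlie, R=foxtrot=BASE -> take LEFT -> charlie
i=2: L=charlie R=charlie -> agree -> charlie
i=3: BASE=charlie L=bravo R=delta all differ -> CONFLICT
i=4: L=bravo R=bravo -> agree -> bravo
Index 3 -> CONFLICT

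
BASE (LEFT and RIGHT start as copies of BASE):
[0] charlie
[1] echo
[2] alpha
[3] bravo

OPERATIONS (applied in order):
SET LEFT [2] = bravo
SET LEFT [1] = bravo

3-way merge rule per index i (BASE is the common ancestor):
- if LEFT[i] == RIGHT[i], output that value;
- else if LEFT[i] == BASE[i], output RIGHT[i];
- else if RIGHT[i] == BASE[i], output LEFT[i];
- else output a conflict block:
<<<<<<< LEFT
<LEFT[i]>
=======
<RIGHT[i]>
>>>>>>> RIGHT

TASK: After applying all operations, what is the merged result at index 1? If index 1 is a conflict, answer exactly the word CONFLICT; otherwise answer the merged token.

Final LEFT:  [charlie, bravo, bravo, bravo]
Final RIGHT: [charlie, echo, alpha, bravo]
i=0: L=charlie R=charlie -> agree -> charlie
i=1: L=bravo, R=echo=BASE -> take LEFT -> bravo
i=2: L=bravo, R=alpha=BASE -> take LEFT -> bravo
i=3: L=bravo R=bravo -> agree -> bravo
Index 1 -> bravo

Answer: bravo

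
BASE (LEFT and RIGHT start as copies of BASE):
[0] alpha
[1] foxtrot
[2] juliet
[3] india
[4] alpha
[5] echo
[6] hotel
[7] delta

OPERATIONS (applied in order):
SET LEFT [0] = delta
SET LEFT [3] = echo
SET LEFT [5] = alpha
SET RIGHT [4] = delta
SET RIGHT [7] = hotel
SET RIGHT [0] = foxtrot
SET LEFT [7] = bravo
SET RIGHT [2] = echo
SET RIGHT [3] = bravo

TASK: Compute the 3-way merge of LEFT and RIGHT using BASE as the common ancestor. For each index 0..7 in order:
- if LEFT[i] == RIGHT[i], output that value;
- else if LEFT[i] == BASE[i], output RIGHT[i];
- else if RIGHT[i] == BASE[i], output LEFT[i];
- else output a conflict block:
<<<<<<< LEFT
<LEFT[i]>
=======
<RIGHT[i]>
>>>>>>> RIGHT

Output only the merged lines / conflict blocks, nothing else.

Final LEFT:  [delta, foxtrot, juliet, echo, alpha, alpha, hotel, bravo]
Final RIGHT: [foxtrot, foxtrot, echo, bravo, delta, echo, hotel, hotel]
i=0: BASE=alpha L=delta R=foxtrot all differ -> CONFLICT
i=1: L=foxtrot R=foxtrot -> agree -> foxtrot
i=2: L=juliet=BASE, R=echo -> take RIGHT -> echo
i=3: BASE=india L=echo R=bravo all differ -> CONFLICT
i=4: L=alpha=BASE, R=delta -> take RIGHT -> delta
i=5: L=alpha, R=echo=BASE -> take LEFT -> alpha
i=6: L=hotel R=hotel -> agree -> hotel
i=7: BASE=delta L=bravo R=hotel all differ -> CONFLICT

Answer: <<<<<<< LEFT
delta
=======
foxtrot
>>>>>>> RIGHT
foxtrot
echo
<<<<<<< LEFT
echo
=======
bravo
>>>>>>> RIGHT
delta
alpha
hotel
<<<<<<< LEFT
bravo
=======
hotel
>>>>>>> RIGHT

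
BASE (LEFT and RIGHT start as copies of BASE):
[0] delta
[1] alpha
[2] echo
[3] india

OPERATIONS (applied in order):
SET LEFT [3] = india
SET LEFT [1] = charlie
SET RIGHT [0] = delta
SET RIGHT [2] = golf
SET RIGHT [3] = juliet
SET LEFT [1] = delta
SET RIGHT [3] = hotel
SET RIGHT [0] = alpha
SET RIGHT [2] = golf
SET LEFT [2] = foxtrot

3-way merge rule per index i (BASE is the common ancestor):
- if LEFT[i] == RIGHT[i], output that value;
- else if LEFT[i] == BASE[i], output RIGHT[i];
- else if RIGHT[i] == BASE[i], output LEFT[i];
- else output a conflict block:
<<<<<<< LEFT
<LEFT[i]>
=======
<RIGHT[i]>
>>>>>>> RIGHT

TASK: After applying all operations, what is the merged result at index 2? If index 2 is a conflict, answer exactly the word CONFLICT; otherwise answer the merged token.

Final LEFT:  [delta, delta, foxtrot, india]
Final RIGHT: [alpha, alpha, golf, hotel]
i=0: L=delta=BASE, R=alpha -> take RIGHT -> alpha
i=1: L=delta, R=alpha=BASE -> take LEFT -> delta
i=2: BASE=echo L=foxtrot R=golf all differ -> CONFLICT
i=3: L=india=BASE, R=hotel -> take RIGHT -> hotel
Index 2 -> CONFLICT

Answer: CONFLICT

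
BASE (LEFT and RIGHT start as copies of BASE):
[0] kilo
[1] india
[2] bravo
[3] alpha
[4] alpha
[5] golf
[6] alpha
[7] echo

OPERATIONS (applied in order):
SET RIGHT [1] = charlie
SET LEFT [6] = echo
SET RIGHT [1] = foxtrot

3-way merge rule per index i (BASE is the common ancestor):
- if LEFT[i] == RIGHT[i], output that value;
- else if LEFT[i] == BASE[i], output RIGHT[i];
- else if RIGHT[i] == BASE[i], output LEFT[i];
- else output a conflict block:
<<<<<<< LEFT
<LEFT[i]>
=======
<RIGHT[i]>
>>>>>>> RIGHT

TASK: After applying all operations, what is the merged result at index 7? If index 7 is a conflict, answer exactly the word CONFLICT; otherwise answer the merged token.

Final LEFT:  [kilo, india, bravo, alpha, alpha, golf, echo, echo]
Final RIGHT: [kilo, foxtrot, bravo, alpha, alpha, golf, alpha, echo]
i=0: L=kilo R=kilo -> agree -> kilo
i=1: L=india=BASE, R=foxtrot -> take RIGHT -> foxtrot
i=2: L=bravo R=bravo -> agree -> bravo
i=3: L=alpha R=alpha -> agree -> alpha
i=4: L=alpha R=alpha -> agree -> alpha
i=5: L=golf R=golf -> agree -> golf
i=6: L=echo, R=alpha=BASE -> take LEFT -> echo
i=7: L=echo R=echo -> agree -> echo
Index 7 -> echo

Answer: echo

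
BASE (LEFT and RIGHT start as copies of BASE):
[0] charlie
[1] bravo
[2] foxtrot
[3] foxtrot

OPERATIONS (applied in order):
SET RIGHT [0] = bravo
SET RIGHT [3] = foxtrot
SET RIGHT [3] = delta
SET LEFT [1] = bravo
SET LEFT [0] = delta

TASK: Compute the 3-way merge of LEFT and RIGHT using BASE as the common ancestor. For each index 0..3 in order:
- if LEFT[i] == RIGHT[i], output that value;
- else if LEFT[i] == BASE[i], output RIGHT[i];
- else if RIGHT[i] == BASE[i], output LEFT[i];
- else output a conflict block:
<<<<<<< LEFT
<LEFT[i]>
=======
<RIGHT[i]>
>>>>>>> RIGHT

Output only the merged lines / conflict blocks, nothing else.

Final LEFT:  [delta, bravo, foxtrot, foxtrot]
Final RIGHT: [bravo, bravo, foxtrot, delta]
i=0: BASE=charlie L=delta R=bravo all differ -> CONFLICT
i=1: L=bravo R=bravo -> agree -> bravo
i=2: L=foxtrot R=foxtrot -> agree -> foxtrot
i=3: L=foxtrot=BASE, R=delta -> take RIGHT -> delta

Answer: <<<<<<< LEFT
delta
=======
bravo
>>>>>>> RIGHT
bravo
foxtrot
delta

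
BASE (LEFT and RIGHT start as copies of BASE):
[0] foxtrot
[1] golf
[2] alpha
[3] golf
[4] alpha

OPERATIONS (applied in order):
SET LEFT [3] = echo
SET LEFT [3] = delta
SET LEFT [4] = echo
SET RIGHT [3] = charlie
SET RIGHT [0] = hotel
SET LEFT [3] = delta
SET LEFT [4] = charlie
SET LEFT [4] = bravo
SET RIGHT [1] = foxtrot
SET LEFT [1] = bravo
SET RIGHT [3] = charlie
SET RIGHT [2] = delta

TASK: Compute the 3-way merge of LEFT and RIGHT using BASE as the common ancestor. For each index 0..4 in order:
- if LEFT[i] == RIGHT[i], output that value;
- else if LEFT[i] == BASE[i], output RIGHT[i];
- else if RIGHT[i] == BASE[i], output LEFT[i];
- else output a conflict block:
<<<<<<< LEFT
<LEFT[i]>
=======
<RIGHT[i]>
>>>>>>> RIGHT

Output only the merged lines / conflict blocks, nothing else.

Final LEFT:  [foxtrot, bravo, alpha, delta, bravo]
Final RIGHT: [hotel, foxtrot, delta, charlie, alpha]
i=0: L=foxtrot=BASE, R=hotel -> take RIGHT -> hotel
i=1: BASE=golf L=bravo R=foxtrot all differ -> CONFLICT
i=2: L=alpha=BASE, R=delta -> take RIGHT -> delta
i=3: BASE=golf L=delta R=charlie all differ -> CONFLICT
i=4: L=bravo, R=alpha=BASE -> take LEFT -> bravo

Answer: hotel
<<<<<<< LEFT
bravo
=======
foxtrot
>>>>>>> RIGHT
delta
<<<<<<< LEFT
delta
=======
charlie
>>>>>>> RIGHT
bravo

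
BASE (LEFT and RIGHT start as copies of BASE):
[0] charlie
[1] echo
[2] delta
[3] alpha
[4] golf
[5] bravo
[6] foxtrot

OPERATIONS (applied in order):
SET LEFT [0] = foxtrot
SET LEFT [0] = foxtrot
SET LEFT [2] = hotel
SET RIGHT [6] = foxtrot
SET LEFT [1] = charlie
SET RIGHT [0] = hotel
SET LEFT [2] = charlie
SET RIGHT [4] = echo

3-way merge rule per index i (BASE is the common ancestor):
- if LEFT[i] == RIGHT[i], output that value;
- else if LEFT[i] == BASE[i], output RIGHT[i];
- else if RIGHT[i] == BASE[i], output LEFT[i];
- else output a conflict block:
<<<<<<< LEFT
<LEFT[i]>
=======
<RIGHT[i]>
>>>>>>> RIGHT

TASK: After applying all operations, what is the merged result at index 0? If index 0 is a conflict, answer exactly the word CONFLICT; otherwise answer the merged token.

Answer: CONFLICT

Derivation:
Final LEFT:  [foxtrot, charlie, charlie, alpha, golf, bravo, foxtrot]
Final RIGHT: [hotel, echo, delta, alpha, echo, bravo, foxtrot]
i=0: BASE=charlie L=foxtrot R=hotel all differ -> CONFLICT
i=1: L=charlie, R=echo=BASE -> take LEFT -> charlie
i=2: L=charlie, R=delta=BASE -> take LEFT -> charlie
i=3: L=alpha R=alpha -> agree -> alpha
i=4: L=golf=BASE, R=echo -> take RIGHT -> echo
i=5: L=bravo R=bravo -> agree -> bravo
i=6: L=foxtrot R=foxtrot -> agree -> foxtrot
Index 0 -> CONFLICT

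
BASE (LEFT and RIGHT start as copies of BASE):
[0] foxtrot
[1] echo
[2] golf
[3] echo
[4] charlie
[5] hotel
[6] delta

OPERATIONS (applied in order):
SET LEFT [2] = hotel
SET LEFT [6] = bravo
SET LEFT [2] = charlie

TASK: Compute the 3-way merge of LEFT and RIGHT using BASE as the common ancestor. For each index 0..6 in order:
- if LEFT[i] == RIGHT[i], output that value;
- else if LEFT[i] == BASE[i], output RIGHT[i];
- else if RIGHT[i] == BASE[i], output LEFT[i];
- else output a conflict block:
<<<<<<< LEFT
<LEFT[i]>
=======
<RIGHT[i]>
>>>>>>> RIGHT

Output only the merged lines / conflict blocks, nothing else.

Answer: foxtrot
echo
charlie
echo
charlie
hotel
bravo

Derivation:
Final LEFT:  [foxtrot, echo, charlie, echo, charlie, hotel, bravo]
Final RIGHT: [foxtrot, echo, golf, echo, charlie, hotel, delta]
i=0: L=foxtrot R=foxtrot -> agree -> foxtrot
i=1: L=echo R=echo -> agree -> echo
i=2: L=charlie, R=golf=BASE -> take LEFT -> charlie
i=3: L=echo R=echo -> agree -> echo
i=4: L=charlie R=charlie -> agree -> charlie
i=5: L=hotel R=hotel -> agree -> hotel
i=6: L=bravo, R=delta=BASE -> take LEFT -> bravo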